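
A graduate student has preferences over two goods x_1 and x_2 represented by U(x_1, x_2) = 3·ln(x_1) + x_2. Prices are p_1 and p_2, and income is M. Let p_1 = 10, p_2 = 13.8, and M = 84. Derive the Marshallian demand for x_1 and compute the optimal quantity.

x_1* = 4.14

MU_x_1 = 3/x_1, MU_x_2 = 1. Tangency: 3/x_1 = p_1/p_2.
So x_1*(p_1,p_2) = 3·p_2/p_1, independent of income; and x_2* = (M − 3·p_2)/p_2.
At the given prices: x_1* = 3·13.8/10 = 4.14.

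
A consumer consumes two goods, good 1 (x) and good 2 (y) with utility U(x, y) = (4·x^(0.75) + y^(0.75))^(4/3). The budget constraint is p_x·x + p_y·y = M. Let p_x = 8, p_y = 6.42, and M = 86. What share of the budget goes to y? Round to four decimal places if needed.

share on y = 0.0075

From the CES first-order condition, 4·(y/x)^(0.25) = p_x/p_y.
Hence y/x = ((1/4)·p_x/p_y)^(1/(0.25)), i.e. raised to the 4 power.
Substitute y = (y/x)·x into the budget: x* = M/(p_x + p_y·(y/x)).
Numerically y/x = 0.009418, so x* = 86/(8 + 6.42·0.009418) = 10.6694 and y* = 0.009418·10.6694 = 0.1005.
Expenditure on y: 6.42·0.1005 = 0.6451; share = 0.0075.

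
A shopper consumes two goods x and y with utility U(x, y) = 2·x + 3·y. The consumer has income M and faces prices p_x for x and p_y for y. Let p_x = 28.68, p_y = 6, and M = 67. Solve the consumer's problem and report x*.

Linear utility — the consumer picks whichever good has higher MU/price: 2/28.68 = 0.0697 vs 3/6 = 0.5.
y gives more utility per dollar, so spend all income on y: y* = M/p_y, x* = 0.
Numerically: x* = 0, y* = 11.1667.

x* = 0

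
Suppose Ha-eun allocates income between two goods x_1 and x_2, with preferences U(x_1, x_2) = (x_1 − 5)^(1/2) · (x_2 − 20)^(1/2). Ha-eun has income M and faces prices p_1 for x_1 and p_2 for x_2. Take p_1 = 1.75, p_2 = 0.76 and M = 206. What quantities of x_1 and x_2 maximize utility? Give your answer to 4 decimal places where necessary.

x_1* = 57.0143, x_2* = 139.7697

This is Cobb-Douglas in (x_1−5, x_2−20): tangency gives 0.5·p_2·(x_2−20) = 0.5·p_1·(x_1−5).
After buying the subsistence bundle (5, 20), a share 0.5 of the remaining income goes to x_1: x_1* = 5 + 0.5·(M − 5p_1 − 20p_2)/p_1.
Discretionary income = 206 − 5·1.75 − 20·0.76 = 182.05; x_1* = 5 + 0.5·182.05/1.75 = 57.0143; x_2* = 20 + 0.5·182.05/0.76 = 139.7697.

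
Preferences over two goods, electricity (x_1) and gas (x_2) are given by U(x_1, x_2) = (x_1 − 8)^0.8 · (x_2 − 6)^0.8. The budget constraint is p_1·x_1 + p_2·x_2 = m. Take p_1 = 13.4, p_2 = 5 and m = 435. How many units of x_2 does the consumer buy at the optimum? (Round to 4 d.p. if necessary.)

This is Cobb-Douglas in (x_1−8, x_2−6): tangency gives 0.8·p_2·(x_2−6) = 0.8·p_1·(x_1−8).
Substituting into the budget: x_1* = 8 + 0.5·(m − 8·p_1 − 6·p_2)/p_1, and x_2* = 6 + 0.5·(…)/p_2.
Discretionary income = 435 − 8·13.4 − 6·5 = 297.8; x_2* = 6 + 0.5·297.8/5 = 35.78.

x_2* = 35.78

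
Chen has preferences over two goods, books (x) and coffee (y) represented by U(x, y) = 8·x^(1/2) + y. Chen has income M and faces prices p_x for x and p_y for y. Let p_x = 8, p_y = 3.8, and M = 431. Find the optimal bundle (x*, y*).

Utility is quasi-linear in y; the FOC for x is 4/√x = p_x/p_y.
Thus x* = (4·p_y/p_x)² — independent of M — with the rest of income spent on y.
Plugging in: x* = (4·3.8/8)² = 3.61, y* = 105.8211.

x* = 3.61, y* = 105.8211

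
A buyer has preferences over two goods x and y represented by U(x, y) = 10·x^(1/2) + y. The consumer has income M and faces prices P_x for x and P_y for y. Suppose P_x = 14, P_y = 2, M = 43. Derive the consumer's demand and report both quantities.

x* = 0.5102, y* = 17.9286

Thus x* = (5·P_y/P_x)² — independent of M — with the rest of income spent on y.
Plugging in: x* = (5·2/14)² = 0.5102, y* = 17.9286.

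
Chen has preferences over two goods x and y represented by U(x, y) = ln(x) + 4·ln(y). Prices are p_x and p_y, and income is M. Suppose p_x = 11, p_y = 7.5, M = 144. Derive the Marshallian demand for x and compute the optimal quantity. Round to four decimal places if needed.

MU_x/MU_y = (y)/(4·x); tangency sets this equal to p_x/p_y.
So p_y·y = 4·p_x·x; combined with the budget, a share 0.2 of income goes to x.
Demand: x*(p_x,p_y,M) = 0.2·M/p_x and y* = 0.8·M/p_y.
At p_x=11, p_y=7.5, M=144: x* = 0.2·144/11 = 2.6182.

x* = 2.6182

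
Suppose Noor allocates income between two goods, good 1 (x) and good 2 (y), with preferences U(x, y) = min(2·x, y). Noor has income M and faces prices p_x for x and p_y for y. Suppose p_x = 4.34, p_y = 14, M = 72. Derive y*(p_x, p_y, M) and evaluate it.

Leontief preferences: the optimum is at the kink where x/1 = y/2, i.e. y = 2·x.
Budget: p_x·x + p_y·2·x = M, so (p_x + 2·p_y)·x = M.
Demand: x*(p_x,p_y,M) = M/(p_x + 2·p_y), y* = 2·M/(p_x + 2·p_y).
Here 4.34 + 2·14 = 32.34, giving y* = 4.4527.

y* = 4.4527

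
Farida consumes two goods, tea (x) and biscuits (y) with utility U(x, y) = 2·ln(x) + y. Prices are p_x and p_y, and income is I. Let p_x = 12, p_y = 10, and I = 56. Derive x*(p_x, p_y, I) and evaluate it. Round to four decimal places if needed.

Set MRS = p_x/p_y: (2/x)/1 = p_x/p_y.
So x*(p_x,p_y) = 2·p_y/p_x, independent of income; and y* = (I − 2·p_y)/p_y.
At the given prices: x* = 2·10/12 = 1.6667.

x* = 1.6667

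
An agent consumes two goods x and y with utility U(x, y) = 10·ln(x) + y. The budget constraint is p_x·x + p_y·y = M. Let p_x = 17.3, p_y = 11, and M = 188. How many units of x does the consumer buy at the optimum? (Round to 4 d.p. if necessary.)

MU_x = 10/x, MU_y = 1. Tangency: 10/x = p_x/p_y.
So x*(p_x,p_y) = 10·p_y/p_x, independent of income; and y* = (M − 10·p_y)/p_y.
At the given prices: x* = 10·11/17.3 = 6.3584.

x* = 6.3584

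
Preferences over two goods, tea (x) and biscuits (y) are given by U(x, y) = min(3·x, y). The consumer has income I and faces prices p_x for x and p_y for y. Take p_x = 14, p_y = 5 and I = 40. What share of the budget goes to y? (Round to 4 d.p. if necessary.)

With perfect complements, no substitution: consume in ratio x:y = 1:3.
Budget: p_x·x + p_y·3·x = I, so (p_x + 3·p_y)·x = I.
Demand: x*(p_x,p_y,I) = I/(p_x + 3·p_y), y* = 3·I/(p_x + 3·p_y).
Here 14 + 3·5 = 29, giving x* = 1.3793 and y* = 4.1379.
Expenditure on y: 5·4.1379 = 20.6897; share = 0.5172.

share on y = 0.5172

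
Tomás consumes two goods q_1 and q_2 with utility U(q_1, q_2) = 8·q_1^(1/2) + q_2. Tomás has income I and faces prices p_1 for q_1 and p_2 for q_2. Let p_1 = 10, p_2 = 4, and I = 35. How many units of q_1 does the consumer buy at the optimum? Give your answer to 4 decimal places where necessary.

q_1* = 2.56

Utility is quasi-linear in q_2; the FOC for q_1 is 4/√q_1 = p_1/p_2.
Thus q_1* = (4·p_2/p_1)² — independent of I — with the rest of income spent on q_2.
Plugging in: q_1* = (4·4/10)² = 2.56.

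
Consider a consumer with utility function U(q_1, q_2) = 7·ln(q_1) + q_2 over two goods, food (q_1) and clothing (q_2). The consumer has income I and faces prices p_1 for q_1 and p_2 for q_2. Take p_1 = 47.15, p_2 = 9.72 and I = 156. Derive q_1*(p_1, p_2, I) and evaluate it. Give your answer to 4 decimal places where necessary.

MU_q_1 = 7/q_1, MU_q_2 = 1. Tangency: 7/q_1 = p_1/p_2.
So q_1*(p_1,p_2) = 7·p_2/p_1, independent of income; and q_2* = (I − 7·p_2)/p_2.
At the given prices: q_1* = 7·9.72/47.15 = 1.4431.

q_1* = 1.4431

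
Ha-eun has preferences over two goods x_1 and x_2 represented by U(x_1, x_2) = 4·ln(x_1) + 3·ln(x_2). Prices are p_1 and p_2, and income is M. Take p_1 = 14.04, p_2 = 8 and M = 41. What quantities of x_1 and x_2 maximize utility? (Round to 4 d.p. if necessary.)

At p_1=14.04, p_2=8, M=41: x_1* = 4/7·41/14.04 = 1.6687, x_2* = 2.1964.

x_1* = 1.6687, x_2* = 2.1964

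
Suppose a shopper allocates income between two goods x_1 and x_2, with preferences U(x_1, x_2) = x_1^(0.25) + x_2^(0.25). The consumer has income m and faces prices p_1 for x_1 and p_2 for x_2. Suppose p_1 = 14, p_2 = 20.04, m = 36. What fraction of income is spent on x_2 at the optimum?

share on x_2 = 0.4701

MRS = MU_x_1/MU_x_2 = (x_2/x_1)^(0.75). Set equal to p_1/p_2.
Solve for the ratio: x_2/x_1 = [p_1/p_2]^(4/3).
Substitute x_2 = (x_2/x_1)·x_1 into the budget: x_1* = m/(p_1 + p_2·(x_2/x_1)).
Numerically x_2/x_1 = 0.619879, so x_1* = 36/(14 + 20.04·0.619879) = 1.3625 and x_2* = 0.619879·1.3625 = 0.8446.
Expenditure on x_2: 20.04·0.8446 = 16.9253; share = 0.4701.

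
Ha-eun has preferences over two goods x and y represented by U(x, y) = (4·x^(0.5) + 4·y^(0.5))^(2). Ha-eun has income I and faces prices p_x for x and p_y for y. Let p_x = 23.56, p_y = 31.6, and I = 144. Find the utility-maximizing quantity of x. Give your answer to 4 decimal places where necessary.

x* = 3.5015

MRS = MU_x/MU_y = (y/x)^(0.5). Set equal to p_x/p_y.
Hence y/x = (p_x/p_y)^(1/(0.5)), i.e. raised to the 2 power.
With the ratio pinned down, the budget gives x* = I/(p_x + p_y·(y/x)) and y* = (y/x)·x*.
Numerically y/x = 0.555874, so x* = 144/(23.56 + 31.6·0.555874) = 3.5015.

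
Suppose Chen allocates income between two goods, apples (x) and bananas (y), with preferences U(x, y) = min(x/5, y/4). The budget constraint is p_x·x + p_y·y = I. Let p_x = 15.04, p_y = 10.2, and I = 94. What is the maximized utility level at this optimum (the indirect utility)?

Leontief preferences: the optimum is at the kink where x/5 = y/4, i.e. y = (4/5)·x.
Budget: p_x·x + p_y·(4/5)·x = I, so (5·p_x + 4·p_y)·x = 5·I.
Demand: x*(p_x,p_y,I) = 5·I/(5·p_x + 4·p_y), y* = 4·I/(5·p_x + 4·p_y).
Here 5·15.04 + 4·10.2 = 116, giving x* = 4.0517 and y* = 3.2414.
Utility at the optimum: U(4.0517, 3.2414) = 0.8103.

V = 0.8103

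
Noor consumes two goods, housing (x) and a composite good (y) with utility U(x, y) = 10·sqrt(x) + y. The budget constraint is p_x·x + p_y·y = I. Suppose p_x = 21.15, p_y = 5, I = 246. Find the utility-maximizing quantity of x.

x* = 1.3972

MU_x = 5/√x, MU_y = 1. Tangency: 5/√x = p_x/p_y.
Thus x* = (5·p_y/p_x)² — independent of I — with the rest of income spent on y.
Plugging in: x* = (5·5/21.15)² = 1.3972.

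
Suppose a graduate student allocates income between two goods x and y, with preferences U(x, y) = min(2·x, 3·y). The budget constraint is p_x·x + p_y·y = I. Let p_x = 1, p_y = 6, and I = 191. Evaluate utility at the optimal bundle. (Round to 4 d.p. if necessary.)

Leontief preferences: the optimum is at the kink where x/3 = y/2, i.e. y = (2/3)·x.
Budget: p_x·x + p_y·(2/3)·x = I, so (3·p_x + 2·p_y)·x = 3·I.
Demand: x*(p_x,p_y,I) = 3·I/(3·p_x + 2·p_y), y* = 2·I/(3·p_x + 2·p_y).
Here 3·1 + 2·6 = 15, giving x* = 38.2 and y* = 25.4667.
Utility at the optimum: U(38.2, 25.4667) = 76.4.

V = 76.4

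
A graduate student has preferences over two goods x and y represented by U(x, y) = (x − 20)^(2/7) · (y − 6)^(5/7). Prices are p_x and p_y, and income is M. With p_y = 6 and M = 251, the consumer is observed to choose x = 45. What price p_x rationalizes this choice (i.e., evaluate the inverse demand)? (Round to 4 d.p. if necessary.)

MRS = (2/5)·(y−6)/(x−20). Tangency with p_x/p_y gives y−6 = (5/2)·(p_x/p_y)·(x−20).
After buying the subsistence bundle (20, 6), a share 2/7 of the remaining income goes to x: x* = 20 + 2/7·(M − 20p_x − 6p_y)/p_x.
Set x* = 45 in the demand function and solve for p_x: p_x = 2.

p_x = 2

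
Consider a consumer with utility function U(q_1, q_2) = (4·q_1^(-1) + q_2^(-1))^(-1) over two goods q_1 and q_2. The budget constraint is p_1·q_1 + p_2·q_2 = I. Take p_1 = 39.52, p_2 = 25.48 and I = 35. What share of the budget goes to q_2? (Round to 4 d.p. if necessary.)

MU_q_1 ∝ 4·q_1^(-2), MU_q_2 ∝ q_2^(-2), so MRS = 4·(q_2/q_1)^(2) = p_1/p_2.
Solve for the ratio: q_2/q_1 = [(1/4)·p_1/p_2]^(0.5).
Substitute q_2 = (q_2/q_1)·q_1 into the budget: q_1* = I/(p_1 + p_2·(q_2/q_1)).
Numerically q_2/q_1 = 0.6227, so q_1* = 35/(39.52 + 25.48·0.6227) = 0.6319 and q_2* = 0.6227·0.6319 = 0.3935.
Expenditure on q_2: 25.48·0.3935 = 10.0264; share = 0.2865.

share on q_2 = 0.2865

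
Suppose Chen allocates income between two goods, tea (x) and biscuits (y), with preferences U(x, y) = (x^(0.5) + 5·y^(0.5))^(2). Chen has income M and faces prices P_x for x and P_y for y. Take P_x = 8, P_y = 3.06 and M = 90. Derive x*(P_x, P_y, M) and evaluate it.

MU_x ∝ x^(-0.5), MU_y ∝ 5·y^(-0.5), so MRS = (1/5)·(y/x)^(0.5) = P_x/P_y.
Hence y/x = (5·P_x/P_y)^(1/(0.5)), i.e. raised to the 2 power.
With the ratio pinned down, the budget gives x* = M/(P_x + P_y·(y/x)) and y* = (y/x)·x*.
Numerically y/x = 170.87445, so x* = 90/(8 + 3.06·170.87445) = 0.1695.

x* = 0.1695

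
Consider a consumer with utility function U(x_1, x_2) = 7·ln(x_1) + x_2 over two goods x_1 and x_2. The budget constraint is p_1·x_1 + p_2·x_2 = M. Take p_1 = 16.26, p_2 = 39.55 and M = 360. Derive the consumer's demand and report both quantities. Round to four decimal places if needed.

So x_1*(p_1,p_2) = 7·p_2/p_1, independent of income; and x_2* = (M − 7·p_2)/p_2.
At the given prices: x_1* = 7·39.55/16.26 = 17.0264, and x_2* = 2.1024.

x_1* = 17.0264, x_2* = 2.1024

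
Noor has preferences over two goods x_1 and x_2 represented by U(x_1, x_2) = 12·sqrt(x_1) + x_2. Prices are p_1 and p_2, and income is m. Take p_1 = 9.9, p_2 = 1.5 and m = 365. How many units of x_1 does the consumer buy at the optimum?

x_1* = 0.8264

Utility is quasi-linear in x_2; the FOC for x_1 is 6/√x_1 = p_1/p_2.
Thus x_1* = (6·p_2/p_1)² — independent of m — with the rest of income spent on x_2.
Plugging in: x_1* = (6·1.5/9.9)² = 0.8264.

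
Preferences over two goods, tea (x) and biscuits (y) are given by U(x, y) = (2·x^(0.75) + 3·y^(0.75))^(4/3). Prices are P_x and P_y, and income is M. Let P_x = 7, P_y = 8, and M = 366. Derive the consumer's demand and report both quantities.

x* = 11.9062, y* = 35.3321

MRS = MU_x/MU_y = (2/3)·(y/x)^(0.25). Set equal to P_x/P_y.
Solve for the ratio: y/x = [(3/2)·P_x/P_y]^(4).
With the ratio pinned down, the budget gives x* = M/(P_x + P_y·(y/x)) and y* = (y/x)·x*.
Numerically y/x = 2.967545, so x* = 366/(7 + 8·2.967545) = 11.9062 and y* = 2.967545·11.9062 = 35.3321.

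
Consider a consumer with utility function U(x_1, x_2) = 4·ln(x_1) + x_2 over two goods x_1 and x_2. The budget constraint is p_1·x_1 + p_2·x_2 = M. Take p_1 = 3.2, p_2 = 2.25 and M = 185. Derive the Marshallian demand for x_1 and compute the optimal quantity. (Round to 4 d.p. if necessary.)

Set MRS = p_1/p_2: (4/x_1)/1 = p_1/p_2.
So x_1*(p_1,p_2) = 4·p_2/p_1, independent of income; and x_2* = (M − 4·p_2)/p_2.
At the given prices: x_1* = 4·2.25/3.2 = 2.8125.

x_1* = 2.8125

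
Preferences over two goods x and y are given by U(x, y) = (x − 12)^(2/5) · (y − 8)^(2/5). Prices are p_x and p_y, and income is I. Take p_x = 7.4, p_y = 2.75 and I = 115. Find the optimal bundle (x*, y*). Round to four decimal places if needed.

After buying the subsistence bundle (12, 8), a share 0.5 of the remaining income goes to x: x* = 12 + 0.5·(I − 12p_x − 8p_y)/p_x.
Discretionary income = 115 − 12·7.4 − 8·2.75 = 4.2; x* = 12 + 0.5·4.2/7.4 = 12.2838; y* = 8 + 0.5·4.2/2.75 = 8.7636.

x* = 12.2838, y* = 8.7636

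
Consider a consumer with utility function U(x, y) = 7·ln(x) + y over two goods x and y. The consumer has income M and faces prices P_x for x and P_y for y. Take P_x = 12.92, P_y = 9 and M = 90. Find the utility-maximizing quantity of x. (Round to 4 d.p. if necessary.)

x* = 4.8762

MU_x = 7/x, MU_y = 1. Tangency: 7/x = P_x/P_y.
So x*(P_x,P_y) = 7·P_y/P_x, independent of income; and y* = (M − 7·P_y)/P_y.
At the given prices: x* = 7·9/12.92 = 4.8762.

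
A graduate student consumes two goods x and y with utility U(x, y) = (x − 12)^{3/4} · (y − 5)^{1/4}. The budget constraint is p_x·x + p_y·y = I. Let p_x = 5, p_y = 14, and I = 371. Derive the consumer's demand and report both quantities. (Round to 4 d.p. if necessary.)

x* = 48.15, y* = 9.3036

MRS = 3·(y−5)/(x−12). Tangency with p_x/p_y gives y−5 = (1/3)·(p_x/p_y)·(x−12).
Substituting into the budget: x* = 12 + 0.75·(I − 12·p_x − 5·p_y)/p_x, and y* = 5 + 0.25·(…)/p_y.
Discretionary income = 371 − 12·5 − 5·14 = 241; x* = 12 + 0.75·241/5 = 48.15; y* = 5 + 0.25·241/14 = 9.3036.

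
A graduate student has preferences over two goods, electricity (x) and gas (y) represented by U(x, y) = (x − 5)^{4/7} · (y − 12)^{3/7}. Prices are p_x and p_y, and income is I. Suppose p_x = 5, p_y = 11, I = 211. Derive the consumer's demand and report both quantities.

x* = 11.1714, y* = 14.1039

After buying the subsistence bundle (5, 12), a share 4/7 of the remaining income goes to x: x* = 5 + 4/7·(I − 5p_x − 12p_y)/p_x.
Discretionary income = 211 − 5·5 − 12·11 = 54; x* = 5 + 4/7·54/5 = 11.1714; y* = 12 + 3/7·54/11 = 14.1039.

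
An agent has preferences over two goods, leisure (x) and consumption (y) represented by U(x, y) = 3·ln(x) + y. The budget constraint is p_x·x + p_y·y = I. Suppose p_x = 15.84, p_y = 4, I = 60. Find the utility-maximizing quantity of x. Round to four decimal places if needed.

Set MRS = p_x/p_y: (3/x)/1 = p_x/p_y.
So x*(p_x,p_y) = 3·p_y/p_x, independent of income; and y* = (I − 3·p_y)/p_y.
At the given prices: x* = 3·4/15.84 = 0.7576.

x* = 0.7576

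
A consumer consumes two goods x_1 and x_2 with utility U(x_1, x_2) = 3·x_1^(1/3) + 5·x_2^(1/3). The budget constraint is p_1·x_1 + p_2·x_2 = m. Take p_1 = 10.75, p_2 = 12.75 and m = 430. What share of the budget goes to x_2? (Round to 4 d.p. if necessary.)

MU_x_1 ∝ 3·x_1^(-2/3), MU_x_2 ∝ 5·x_2^(-2/3), so MRS = (3/5)·(x_2/x_1)^(2/3) = p_1/p_2.
Solve for the ratio: x_2/x_1 = [(5/3)·p_1/p_2]^(1.5).
Substitute x_2 = (x_2/x_1)·x_1 into the budget: x_1* = m/(p_1 + p_2·(x_2/x_1)).
Numerically x_2/x_1 = 1.665791, so x_1* = 430/(10.75 + 12.75·1.665791) = 13.4422 and x_2* = 1.665791·13.4422 = 22.3919.
Expenditure on x_2: 12.75·22.3919 = 285.4965; share = 0.6639.

share on x_2 = 0.6639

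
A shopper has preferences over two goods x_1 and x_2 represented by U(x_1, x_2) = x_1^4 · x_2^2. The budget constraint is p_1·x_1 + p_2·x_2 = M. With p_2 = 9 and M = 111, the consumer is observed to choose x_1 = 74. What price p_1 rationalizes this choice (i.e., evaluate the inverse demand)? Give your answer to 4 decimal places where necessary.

Tangency: MRS = 2·x_2/x_1 = p_1/p_2.
Rearranging, p_2·x_2 = (1/2)·p_1·x_1. Substituting into the budget gives p_1·x_1·(1 + (1/2)) = M.
Demand: x_1*(p_1,p_2,M) = 2/3·M/p_1 and x_2* = 1/3·M/p_2.
Set x_1* = 74 in the demand function and solve for p_1: p_1 = 1.

p_1 = 1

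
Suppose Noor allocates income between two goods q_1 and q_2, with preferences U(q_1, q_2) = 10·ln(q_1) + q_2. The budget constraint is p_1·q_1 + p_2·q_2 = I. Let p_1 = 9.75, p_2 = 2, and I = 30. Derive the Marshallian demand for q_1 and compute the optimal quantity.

q_1* = 2.0513

So q_1*(p_1,p_2) = 10·p_2/p_1, independent of income; and q_2* = (I − 10·p_2)/p_2.
At the given prices: q_1* = 10·2/9.75 = 2.0513.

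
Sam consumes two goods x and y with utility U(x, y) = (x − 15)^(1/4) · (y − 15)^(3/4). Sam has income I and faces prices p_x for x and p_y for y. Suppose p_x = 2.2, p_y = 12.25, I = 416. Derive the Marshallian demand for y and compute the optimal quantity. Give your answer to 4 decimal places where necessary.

y* = 27.199

MRS = (1/3)·(y−15)/(x−15). Tangency with p_x/p_y gives y−15 = 3·(p_x/p_y)·(x−15).
After buying the subsistence bundle (15, 15), a share 0.25 of the remaining income goes to x: x* = 15 + 0.25·(I − 15p_x − 15p_y)/p_x.
Discretionary income = 416 − 15·2.2 − 15·12.25 = 199.25; y* = 15 + 0.75·199.25/12.25 = 27.199.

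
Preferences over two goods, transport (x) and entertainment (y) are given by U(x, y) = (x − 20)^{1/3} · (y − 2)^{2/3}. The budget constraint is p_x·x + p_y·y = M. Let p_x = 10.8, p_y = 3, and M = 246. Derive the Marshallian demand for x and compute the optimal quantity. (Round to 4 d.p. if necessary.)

x* = 20.7407

This is Cobb-Douglas in (x−20, y−2): tangency gives 1/3·p_y·(y−2) = 2/3·p_x·(x−20).
Substituting into the budget: x* = 20 + 1/3·(M − 20·p_x − 2·p_y)/p_x, and y* = 2 + 2/3·(…)/p_y.
Discretionary income = 246 − 20·10.8 − 2·3 = 24; x* = 20 + 1/3·24/10.8 = 20.7407.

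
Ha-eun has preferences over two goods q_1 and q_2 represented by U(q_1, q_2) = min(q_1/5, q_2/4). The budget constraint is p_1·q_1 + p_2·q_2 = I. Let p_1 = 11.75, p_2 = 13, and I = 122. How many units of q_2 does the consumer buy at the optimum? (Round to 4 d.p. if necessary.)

With perfect complements, no substitution: consume in ratio q_1:q_2 = 5:4.
Budget: p_1·q_1 + p_2·(4/5)·q_1 = I, so (5·p_1 + 4·p_2)·q_1 = 5·I.
Demand: q_1*(p_1,p_2,I) = 5·I/(5·p_1 + 4·p_2), q_2* = 4·I/(5·p_1 + 4·p_2).
Here 5·11.75 + 4·13 = 110.75, giving q_2* = 4.4063.

q_2* = 4.4063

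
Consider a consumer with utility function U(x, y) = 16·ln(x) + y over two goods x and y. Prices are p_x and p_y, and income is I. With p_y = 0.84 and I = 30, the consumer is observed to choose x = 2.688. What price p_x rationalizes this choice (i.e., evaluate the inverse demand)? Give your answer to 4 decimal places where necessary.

Set MRS = p_x/p_y: (16/x)/1 = p_x/p_y.
So x*(p_x,p_y) = 16·p_y/p_x, independent of income; and y* = (I − 16·p_y)/p_y.
Set x* = 2.688 in the demand function and solve for p_x: p_x = 5.

p_x = 5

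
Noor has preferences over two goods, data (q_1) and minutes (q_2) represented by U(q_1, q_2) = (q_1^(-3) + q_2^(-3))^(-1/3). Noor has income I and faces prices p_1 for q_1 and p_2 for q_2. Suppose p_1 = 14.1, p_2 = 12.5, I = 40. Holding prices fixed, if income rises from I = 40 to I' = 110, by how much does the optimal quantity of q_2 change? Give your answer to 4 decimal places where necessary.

MU_q_1 ∝ q_1^(-4), MU_q_2 ∝ q_2^(-4), so MRS = (q_2/q_1)^(4) = p_1/p_2.
Solve for the ratio: q_2/q_1 = [p_1/p_2]^(0.25).
With the ratio pinned down, the budget gives q_1* = I/(p_1 + p_2·(q_2/q_1)) and q_2* = (q_2/q_1)·q_1*.
Numerically q_2/q_1 = 1.030569, so q_1* = 40/(14.1 + 12.5·1.030569) = 1.4825 and q_2* = 1.030569·1.4825 = 1.5278.
At I' = 110: q_2* = 4.2014. Change: 4.2014 − 1.5278 = 2.6736.

Δq_2* = 2.6736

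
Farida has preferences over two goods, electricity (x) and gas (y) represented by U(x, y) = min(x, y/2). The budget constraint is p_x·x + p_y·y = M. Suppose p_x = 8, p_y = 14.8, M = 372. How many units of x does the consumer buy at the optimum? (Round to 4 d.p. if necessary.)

x* = 9.8936

Leontief preferences: the optimum is at the kink where x/1 = y/2, i.e. y = 2·x.
Budget: p_x·x + p_y·2·x = M, so (p_x + 2·p_y)·x = M.
Demand: x*(p_x,p_y,M) = M/(p_x + 2·p_y), y* = 2·M/(p_x + 2·p_y).
Here 8 + 2·14.8 = 37.6, giving x* = 9.8936.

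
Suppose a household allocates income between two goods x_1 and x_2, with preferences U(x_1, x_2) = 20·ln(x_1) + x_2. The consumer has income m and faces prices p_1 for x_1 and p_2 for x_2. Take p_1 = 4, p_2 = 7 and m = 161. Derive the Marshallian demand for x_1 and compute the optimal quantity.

x_1* = 35

MU_x_1 = 20/x_1, MU_x_2 = 1. Tangency: 20/x_1 = p_1/p_2.
So x_1*(p_1,p_2) = 20·p_2/p_1, independent of income; and x_2* = (m − 20·p_2)/p_2.
At the given prices: x_1* = 20·7/4 = 35.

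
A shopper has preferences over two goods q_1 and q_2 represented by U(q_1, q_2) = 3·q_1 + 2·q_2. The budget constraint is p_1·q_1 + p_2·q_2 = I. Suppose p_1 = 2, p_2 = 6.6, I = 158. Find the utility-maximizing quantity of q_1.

Perfect substitutes: compare marginal utility per dollar. 3/p_1 vs 2/p_2 → 1.5 vs 0.303.
q_1 gives more utility per dollar, so spend all income on q_1: q_1* = I/p_1, q_2* = 0.
Numerically: q_1* = 79, q_2* = 0.

q_1* = 79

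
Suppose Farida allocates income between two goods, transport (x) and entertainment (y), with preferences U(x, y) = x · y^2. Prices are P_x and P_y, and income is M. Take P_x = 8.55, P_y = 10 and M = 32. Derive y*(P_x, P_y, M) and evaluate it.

Tangency: MRS = (1/2)·y/x = P_x/P_y.
Rearranging, P_y·y = 2·P_x·x. Substituting into the budget gives P_x·x·(1 + 2) = M.
Demand: x*(P_x,P_y,M) = 1/3·M/P_x and y* = 2/3·M/P_y.
At P_x=8.55, P_y=10, M=32: y* = 2/3·32/10 = 2.1333.

y* = 2.1333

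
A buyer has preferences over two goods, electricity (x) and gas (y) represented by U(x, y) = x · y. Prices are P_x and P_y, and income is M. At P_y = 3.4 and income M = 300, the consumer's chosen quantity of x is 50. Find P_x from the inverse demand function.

P_x = 3

Tangency: MRS = y/x = P_x/P_y.
Rearranging, P_y·y = P_x·x. Substituting into the budget gives P_x·x·(1 + 1) = M.
Demand: x*(P_x,P_y,M) = 0.5·M/P_x and y* = 0.5·M/P_y.
Set x* = 50 in the demand function and solve for P_x: P_x = 3.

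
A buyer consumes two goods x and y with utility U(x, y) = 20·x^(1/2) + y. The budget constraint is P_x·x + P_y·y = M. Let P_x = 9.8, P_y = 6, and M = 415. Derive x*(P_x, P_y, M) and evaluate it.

x* = 37.4844

Set MRS = P_x/P_y: 10·x^(−1/2) = P_x/P_y.
Solve: √x = 10·P_y/P_x, so x*(P_x,P_y) = (10·P_y/P_x)², and y* = (M − P_x·x*)/P_y.
Plugging in: x* = (10·6/9.8)² = 37.4844.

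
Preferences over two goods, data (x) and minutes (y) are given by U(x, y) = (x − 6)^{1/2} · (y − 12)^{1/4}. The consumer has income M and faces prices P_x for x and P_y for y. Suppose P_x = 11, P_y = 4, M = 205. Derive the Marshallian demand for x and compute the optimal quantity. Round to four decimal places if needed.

This is Cobb-Douglas in (x−6, y−12): tangency gives 0.5·P_y·(y−12) = 0.25·P_x·(x−6).
Substituting into the budget: x* = 6 + 2/3·(M − 6·P_x − 12·P_y)/P_x, and y* = 12 + 1/3·(…)/P_y.
Discretionary income = 205 − 6·11 − 12·4 = 91; x* = 6 + 2/3·91/11 = 11.5152.

x* = 11.5152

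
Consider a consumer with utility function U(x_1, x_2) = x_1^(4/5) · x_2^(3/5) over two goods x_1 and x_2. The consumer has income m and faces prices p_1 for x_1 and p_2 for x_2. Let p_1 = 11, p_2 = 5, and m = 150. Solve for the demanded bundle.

The MRS is (4/3)·x_2/x_1. Set MRS = p_1/p_2.
Rearranging, p_2·x_2 = (3/4)·p_1·x_1. Substituting into the budget gives p_1·x_1·(1 + (3/4)) = m.
Demand: x_1*(p_1,p_2,m) = 4/7·m/p_1 and x_2* = 3/7·m/p_2.
At p_1=11, p_2=5, m=150: x_1* = 4/7·150/11 = 7.7922, x_2* = 12.8571.

x_1* = 7.7922, x_2* = 12.8571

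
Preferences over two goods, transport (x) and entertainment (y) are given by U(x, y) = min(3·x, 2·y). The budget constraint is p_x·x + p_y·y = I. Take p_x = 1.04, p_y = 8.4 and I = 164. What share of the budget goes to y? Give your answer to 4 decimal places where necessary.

share on y = 0.9238

With perfect complements, no substitution: consume in ratio x:y = 2:3.
Budget: p_x·x + p_y·(3/2)·x = I, so (2·p_x + 3·p_y)·x = 2·I.
Demand: x*(p_x,p_y,I) = 2·I/(2·p_x + 3·p_y), y* = 3·I/(2·p_x + 3·p_y).
Here 2·1.04 + 3·8.4 = 27.28, giving x* = 12.0235 and y* = 18.0352.
Expenditure on y: 8.4·18.0352 = 151.4956; share = 0.9238.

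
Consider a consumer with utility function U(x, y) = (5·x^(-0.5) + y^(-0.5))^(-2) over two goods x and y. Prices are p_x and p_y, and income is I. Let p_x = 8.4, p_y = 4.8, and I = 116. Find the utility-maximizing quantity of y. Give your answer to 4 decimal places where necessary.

From the CES first-order condition, 5·(y/x)^(1.5) = p_x/p_y.
Hence y/x = ((1/5)·p_x/p_y)^(1/(1.5)), i.e. raised to the 2/3 power.
Substitute y = (y/x)·x into the budget: x* = I/(p_x + p_y·(y/x)).
Numerically y/x = 0.496644, so x* = 116/(8.4 + 4.8·0.496644) = 10.7568 and y* = 0.496644·10.7568 = 5.3423.

y* = 5.3423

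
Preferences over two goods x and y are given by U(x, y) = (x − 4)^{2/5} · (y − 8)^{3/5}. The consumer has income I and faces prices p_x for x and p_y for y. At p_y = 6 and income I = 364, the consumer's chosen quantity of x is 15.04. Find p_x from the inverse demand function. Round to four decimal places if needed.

p_x = 10

Let x' = x−4, y' = y−8. MRS = (2/3)·y'/x' = p_x/p_y.
Substituting into the budget: x* = 4 + 0.4·(I − 4·p_x − 8·p_y)/p_x, and y* = 8 + 0.6·(…)/p_y.
Set x* = 15.04 in the demand function and solve for p_x: p_x = 10.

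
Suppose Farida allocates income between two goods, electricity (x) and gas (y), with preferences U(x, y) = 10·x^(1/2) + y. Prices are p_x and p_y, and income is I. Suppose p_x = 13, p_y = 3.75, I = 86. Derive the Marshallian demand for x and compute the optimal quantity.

x* = 2.0803

MU_x = 5/√x, MU_y = 1. Tangency: 5/√x = p_x/p_y.
Solve: √x = 5·p_y/p_x, so x*(p_x,p_y) = (5·p_y/p_x)², and y* = (I − p_x·x*)/p_y.
Plugging in: x* = (5·3.75/13)² = 2.0803.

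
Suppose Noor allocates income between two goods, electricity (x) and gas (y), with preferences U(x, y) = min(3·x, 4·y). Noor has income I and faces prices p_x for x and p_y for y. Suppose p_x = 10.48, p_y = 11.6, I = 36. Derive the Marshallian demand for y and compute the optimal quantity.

y* = 1.4077

With perfect complements, no substitution: consume in ratio x:y = 4:3.
Budget: p_x·x + p_y·(3/4)·x = I, so (4·p_x + 3·p_y)·x = 4·I.
Demand: x*(p_x,p_y,I) = 4·I/(4·p_x + 3·p_y), y* = 3·I/(4·p_x + 3·p_y).
Here 4·10.48 + 3·11.6 = 76.72, giving y* = 1.4077.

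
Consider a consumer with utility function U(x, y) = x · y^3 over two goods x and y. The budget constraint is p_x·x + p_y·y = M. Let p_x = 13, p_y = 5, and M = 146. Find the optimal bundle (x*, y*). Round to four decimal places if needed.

Tangency: MRS = (1/3)·y/x = p_x/p_y.
Rearranging, p_y·y = 3·p_x·x. Substituting into the budget gives p_x·x·(1 + 3) = M.
Demand: x*(p_x,p_y,M) = 0.25·M/p_x and y* = 0.75·M/p_y.
At p_x=13, p_y=5, M=146: x* = 0.25·146/13 = 2.8077, y* = 21.9.

x* = 2.8077, y* = 21.9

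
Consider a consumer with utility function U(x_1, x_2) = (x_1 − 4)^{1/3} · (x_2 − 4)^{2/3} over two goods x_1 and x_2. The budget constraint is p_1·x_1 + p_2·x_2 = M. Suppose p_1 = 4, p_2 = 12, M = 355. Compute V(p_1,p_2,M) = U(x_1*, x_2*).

V = 18.5062

After buying the subsistence bundle (4, 4), a share 1/3 of the remaining income goes to x_1: x_1* = 4 + 1/3·(M − 4p_1 − 4p_2)/p_1.
Discretionary income = 355 − 4·4 − 4·12 = 291; x_1* = 4 + 1/3·291/4 = 28.25; x_2* = 4 + 2/3·291/12 = 20.1667.
Utility at the optimum: U(28.25, 20.1667) = 18.5062.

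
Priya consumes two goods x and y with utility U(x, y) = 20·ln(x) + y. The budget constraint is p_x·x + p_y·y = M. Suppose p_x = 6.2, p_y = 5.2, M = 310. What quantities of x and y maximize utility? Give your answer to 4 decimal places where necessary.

MU_x = 20/x, MU_y = 1. Tangency: 20/x = p_x/p_y.
So x*(p_x,p_y) = 20·p_y/p_x, independent of income; and y* = (M − 20·p_y)/p_y.
At the given prices: x* = 20·5.2/6.2 = 16.7742, and y* = 39.6154.

x* = 16.7742, y* = 39.6154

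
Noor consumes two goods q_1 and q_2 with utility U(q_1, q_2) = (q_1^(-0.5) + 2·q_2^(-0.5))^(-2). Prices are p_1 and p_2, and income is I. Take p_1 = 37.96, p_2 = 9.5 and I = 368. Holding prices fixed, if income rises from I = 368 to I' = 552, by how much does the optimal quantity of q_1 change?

Δq_1* = 2.4232

MU_q_1 ∝ q_1^(-1.5), MU_q_2 ∝ 2·q_2^(-1.5), so MRS = (1/2)·(q_2/q_1)^(1.5) = p_1/p_2.
Hence q_2/q_1 = (2·p_1/p_2)^(1/(1.5)), i.e. raised to the 2/3 power.
Substitute q_2 = (q_2/q_1)·q_1 into the budget: q_1* = I/(p_1 + p_2·(q_2/q_1)).
Numerically q_2/q_1 = 3.997192, so q_1* = 368/(37.96 + 9.5·3.997192) = 4.8464.
At I' = 552: q_1* = 7.2695. Change: 7.2695 − 4.8464 = 2.4232.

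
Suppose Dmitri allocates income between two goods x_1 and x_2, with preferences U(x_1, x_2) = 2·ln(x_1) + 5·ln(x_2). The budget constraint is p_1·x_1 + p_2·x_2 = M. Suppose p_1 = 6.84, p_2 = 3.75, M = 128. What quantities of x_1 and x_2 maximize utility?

x_1* = 5.3467, x_2* = 24.381

The MRS is (2/5)·x_2/x_1. Set MRS = p_1/p_2.
So 2·p_2·x_2 = 5·p_1·x_1; combined with the budget, a share 2/7 of income goes to x_1.
Demand: x_1*(p_1,p_2,M) = 2/7·M/p_1 and x_2* = 5/7·M/p_2.
At p_1=6.84, p_2=3.75, M=128: x_1* = 2/7·128/6.84 = 5.3467, x_2* = 24.381.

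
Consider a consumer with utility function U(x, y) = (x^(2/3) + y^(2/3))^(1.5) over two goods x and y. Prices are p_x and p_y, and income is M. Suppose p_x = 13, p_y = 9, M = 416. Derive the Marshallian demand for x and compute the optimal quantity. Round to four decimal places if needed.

x* = 10.368

Substitute y = (y/x)·x into the budget: x* = M/(p_x + p_y·(y/x)).
Numerically y/x = 3.013717, so x* = 416/(13 + 9·3.013717) = 10.368.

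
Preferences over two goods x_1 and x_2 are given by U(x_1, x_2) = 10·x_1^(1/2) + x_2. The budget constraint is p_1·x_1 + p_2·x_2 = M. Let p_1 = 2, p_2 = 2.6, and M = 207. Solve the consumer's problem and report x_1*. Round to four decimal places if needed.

MU_x_1 = 5/√x_1, MU_x_2 = 1. Tangency: 5/√x_1 = p_1/p_2.
Thus x_1* = (5·p_2/p_1)² — independent of M — with the rest of income spent on x_2.
Plugging in: x_1* = (5·2.6/2)² = 42.25.

x_1* = 42.25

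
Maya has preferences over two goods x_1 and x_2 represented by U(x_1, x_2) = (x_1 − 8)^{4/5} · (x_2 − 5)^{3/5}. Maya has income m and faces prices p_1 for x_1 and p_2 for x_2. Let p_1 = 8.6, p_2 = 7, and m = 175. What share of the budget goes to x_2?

Discretionary income = 175 − 8·8.6 − 5·7 = 71.2; x_1* = 8 + 4/7·71.2/8.6 = 12.7309; x_2* = 5 + 3/7·71.2/7 = 9.3592.
Expenditure on x_2: 7·9.3592 = 65.5143; share = 0.3744.

share on x_2 = 0.3744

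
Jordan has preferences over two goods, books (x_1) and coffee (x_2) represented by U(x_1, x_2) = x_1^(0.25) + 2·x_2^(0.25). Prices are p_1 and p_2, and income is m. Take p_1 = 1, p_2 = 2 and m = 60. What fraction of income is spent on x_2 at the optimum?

share on x_2 = 0.6667

From the CES first-order condition, (1/2)·(x_2/x_1)^(0.75) = p_1/p_2.
Solve for the ratio: x_2/x_1 = [2·p_1/p_2]^(4/3).
Substitute x_2 = (x_2/x_1)·x_1 into the budget: x_1* = m/(p_1 + p_2·(x_2/x_1)).
Numerically x_2/x_1 = 1, so x_1* = 60/(1 + 2·1) = 20 and x_2* = 1·20 = 20.
Expenditure on x_2: 2·20 = 40; share = 0.6667.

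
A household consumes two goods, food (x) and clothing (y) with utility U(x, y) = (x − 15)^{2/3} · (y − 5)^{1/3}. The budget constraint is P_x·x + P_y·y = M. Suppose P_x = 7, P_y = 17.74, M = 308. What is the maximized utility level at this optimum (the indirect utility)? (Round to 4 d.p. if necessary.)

This is Cobb-Douglas in (x−15, y−5): tangency gives 2/3·P_y·(y−5) = 1/3·P_x·(x−15).
Substituting into the budget: x* = 15 + 2/3·(M − 15·P_x − 5·P_y)/P_x, and y* = 5 + 1/3·(…)/P_y.
Discretionary income = 308 − 15·7 − 5·17.74 = 114.3; x* = 15 + 2/3·114.3/7 = 25.8857; y* = 5 + 1/3·114.3/17.74 = 7.1477.
Utility at the optimum: U(25.8857, 7.1477) = 6.3372.

V = 6.3372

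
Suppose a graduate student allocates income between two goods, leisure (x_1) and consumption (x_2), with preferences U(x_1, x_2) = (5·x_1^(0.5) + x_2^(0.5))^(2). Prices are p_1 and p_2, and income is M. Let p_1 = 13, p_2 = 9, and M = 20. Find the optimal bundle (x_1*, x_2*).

MU_x_1 ∝ 5·x_1^(-0.5), MU_x_2 ∝ x_2^(-0.5), so MRS = 5·(x_2/x_1)^(0.5) = p_1/p_2.
Hence x_2/x_1 = ((1/5)·p_1/p_2)^(1/(0.5)), i.e. raised to the 2 power.
Substitute x_2 = (x_2/x_1)·x_1 into the budget: x_1* = M/(p_1 + p_2·(x_2/x_1)).
Numerically x_2/x_1 = 0.083457, so x_1* = 20/(13 + 9·0.083457) = 1.4544 and x_2* = 0.083457·1.4544 = 0.1214.

x_1* = 1.4544, x_2* = 0.1214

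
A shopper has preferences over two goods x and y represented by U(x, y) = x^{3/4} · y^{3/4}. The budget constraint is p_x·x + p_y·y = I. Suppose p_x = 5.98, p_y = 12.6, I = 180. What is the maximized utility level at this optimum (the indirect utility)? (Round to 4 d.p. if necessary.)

V = 33.3857

Demand: x*(p_x,p_y,I) = 0.5·I/p_x and y* = 0.5·I/p_y.
At p_x=5.98, p_y=12.6, I=180: x* = 0.5·180/5.98 = 15.0502, y* = 7.1429.
Utility at the optimum: U(15.0502, 7.1429) = 33.3857.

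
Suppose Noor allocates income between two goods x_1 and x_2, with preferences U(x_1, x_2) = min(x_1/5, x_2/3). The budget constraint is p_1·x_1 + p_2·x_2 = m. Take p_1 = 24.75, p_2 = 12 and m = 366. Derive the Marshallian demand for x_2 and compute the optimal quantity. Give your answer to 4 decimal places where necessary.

x_2* = 6.8732

With perfect complements, no substitution: consume in ratio x_1:x_2 = 5:3.
Budget: p_1·x_1 + p_2·(3/5)·x_1 = m, so (5·p_1 + 3·p_2)·x_1 = 5·m.
Demand: x_1*(p_1,p_2,m) = 5·m/(5·p_1 + 3·p_2), x_2* = 3·m/(5·p_1 + 3·p_2).
Here 5·24.75 + 3·12 = 159.75, giving x_2* = 6.8732.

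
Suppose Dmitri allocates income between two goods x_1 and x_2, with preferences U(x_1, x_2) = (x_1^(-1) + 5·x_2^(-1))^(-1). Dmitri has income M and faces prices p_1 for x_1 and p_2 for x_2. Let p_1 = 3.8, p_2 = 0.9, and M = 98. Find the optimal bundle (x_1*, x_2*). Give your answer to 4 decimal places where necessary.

x_1* = 12.35, x_2* = 56.7444

From the CES first-order condition, (1/5)·(x_2/x_1)^(2) = p_1/p_2.
Solve for the ratio: x_2/x_1 = [5·p_1/p_2]^(0.5).
With the ratio pinned down, the budget gives x_1* = M/(p_1 + p_2·(x_2/x_1)) and x_2* = (x_2/x_1)·x_1*.
Numerically x_2/x_1 = 4.594683, so x_1* = 98/(3.8 + 0.9·4.594683) = 12.35 and x_2* = 4.594683·12.35 = 56.7444.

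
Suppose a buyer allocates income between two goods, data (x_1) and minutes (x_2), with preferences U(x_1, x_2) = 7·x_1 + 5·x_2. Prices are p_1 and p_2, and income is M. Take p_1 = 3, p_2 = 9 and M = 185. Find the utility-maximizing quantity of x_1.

x_1* = 61.6667

Perfect substitutes: compare marginal utility per dollar. 7/p_1 vs 5/p_2 → 2.3333 vs 0.5556.
x_1 gives more utility per dollar, so spend all income on x_1: x_1* = M/p_1, x_2* = 0.
Numerically: x_1* = 61.6667, x_2* = 0.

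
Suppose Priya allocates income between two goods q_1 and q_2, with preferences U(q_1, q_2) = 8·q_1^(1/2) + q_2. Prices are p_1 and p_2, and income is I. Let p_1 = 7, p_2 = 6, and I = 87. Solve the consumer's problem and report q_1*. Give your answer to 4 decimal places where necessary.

q_1* = 11.7551

Set MRS = p_1/p_2: 4·q_1^(−1/2) = p_1/p_2.
Solve: √q_1 = 4·p_2/p_1, so q_1*(p_1,p_2) = (4·p_2/p_1)², and q_2* = (I − p_1·q_1*)/p_2.
Plugging in: q_1* = (4·6/7)² = 11.7551.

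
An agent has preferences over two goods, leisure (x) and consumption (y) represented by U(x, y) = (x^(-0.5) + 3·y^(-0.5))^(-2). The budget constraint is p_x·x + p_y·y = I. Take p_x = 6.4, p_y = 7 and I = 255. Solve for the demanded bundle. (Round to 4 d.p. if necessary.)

Substitute y = (y/x)·x into the budget: x* = I/(p_x + p_y·(y/x)).
Numerically y/x = 1.959456, so x* = 255/(6.4 + 7·1.959456) = 12.6764 and y* = 1.959456·12.6764 = 24.8388.

x* = 12.6764, y* = 24.8388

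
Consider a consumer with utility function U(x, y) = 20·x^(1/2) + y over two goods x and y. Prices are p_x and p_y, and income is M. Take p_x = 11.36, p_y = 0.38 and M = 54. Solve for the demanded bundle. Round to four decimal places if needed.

MU_x = 10/√x, MU_y = 1. Tangency: 10/√x = p_x/p_y.
Thus x* = (10·p_y/p_x)² — independent of M — with the rest of income spent on y.
Plugging in: x* = (10·0.38/11.36)² = 0.1119, y* = 138.7602.

x* = 0.1119, y* = 138.7602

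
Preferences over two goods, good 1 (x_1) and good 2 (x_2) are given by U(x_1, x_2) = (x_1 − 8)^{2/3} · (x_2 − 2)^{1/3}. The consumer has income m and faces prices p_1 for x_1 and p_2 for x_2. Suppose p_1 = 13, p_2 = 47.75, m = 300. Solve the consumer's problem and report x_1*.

x_1* = 13.1538

Substituting into the budget: x_1* = 8 + 2/3·(m − 8·p_1 − 2·p_2)/p_1, and x_2* = 2 + 1/3·(…)/p_2.
Discretionary income = 300 − 8·13 − 2·47.75 = 100.5; x_1* = 8 + 2/3·100.5/13 = 13.1538.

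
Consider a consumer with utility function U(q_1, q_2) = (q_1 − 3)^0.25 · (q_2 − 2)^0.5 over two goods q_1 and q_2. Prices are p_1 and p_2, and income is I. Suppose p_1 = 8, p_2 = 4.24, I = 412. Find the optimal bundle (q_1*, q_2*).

q_1* = 18.8133, q_2* = 61.673

Let q_1' = q_1−3, q_2' = q_2−2. MRS = (1/2)·q_2'/q_1' = p_1/p_2.
Substituting into the budget: q_1* = 3 + 1/3·(I − 3·p_1 − 2·p_2)/p_1, and q_2* = 2 + 2/3·(…)/p_2.
Discretionary income = 412 − 3·8 − 2·4.24 = 379.52; q_1* = 3 + 1/3·379.52/8 = 18.8133; q_2* = 2 + 2/3·379.52/4.24 = 61.673.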